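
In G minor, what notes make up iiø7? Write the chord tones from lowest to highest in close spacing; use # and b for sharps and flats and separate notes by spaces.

A C Eb G

The numeral's case and figure indicate a half-diminished seventh chord. In G minor its root, scale degree 2, is A.
Stacking thirds from A gives A-C-Eb-G.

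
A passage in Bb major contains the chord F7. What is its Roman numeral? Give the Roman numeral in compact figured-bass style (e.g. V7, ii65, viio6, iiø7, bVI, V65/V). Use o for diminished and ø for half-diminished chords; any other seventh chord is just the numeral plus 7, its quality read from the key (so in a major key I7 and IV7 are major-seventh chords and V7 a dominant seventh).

V7

Stacked in thirds the chord is F-A-C-Eb: a dominant seventh chord on F.
In Bb major, F is the dominant; the diatonic dominant seventh chord there is V7.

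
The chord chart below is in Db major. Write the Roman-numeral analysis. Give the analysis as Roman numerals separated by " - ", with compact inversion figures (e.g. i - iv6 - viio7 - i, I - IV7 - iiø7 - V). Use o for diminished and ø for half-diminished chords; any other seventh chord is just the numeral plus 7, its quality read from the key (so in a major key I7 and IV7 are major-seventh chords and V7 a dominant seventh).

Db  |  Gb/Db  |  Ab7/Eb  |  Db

Db: major triad on Db = scale degree 1 → I.
Gb/Db has root Gb, degree 4 in Db major, so IV64.
Ab7/Eb has root Ab, degree 5 in Db major, so V43.
Db: root Db is the tonic; major triad there is I.

I - IV64 - V43 - I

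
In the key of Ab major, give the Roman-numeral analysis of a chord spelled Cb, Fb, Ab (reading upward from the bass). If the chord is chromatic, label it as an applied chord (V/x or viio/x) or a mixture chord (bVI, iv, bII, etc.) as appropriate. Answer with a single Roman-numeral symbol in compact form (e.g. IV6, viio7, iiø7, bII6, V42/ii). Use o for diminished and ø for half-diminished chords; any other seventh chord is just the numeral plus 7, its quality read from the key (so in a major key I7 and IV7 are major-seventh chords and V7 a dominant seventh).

bVI64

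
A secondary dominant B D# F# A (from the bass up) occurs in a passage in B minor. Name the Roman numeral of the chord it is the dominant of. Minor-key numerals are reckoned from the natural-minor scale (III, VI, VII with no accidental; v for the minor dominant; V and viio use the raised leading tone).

The chord is a dominant seventh chord on B.
A dominant resolves down a perfect fifth: B → E. In B minor, E is scale degree 4, i.e. iv.

iv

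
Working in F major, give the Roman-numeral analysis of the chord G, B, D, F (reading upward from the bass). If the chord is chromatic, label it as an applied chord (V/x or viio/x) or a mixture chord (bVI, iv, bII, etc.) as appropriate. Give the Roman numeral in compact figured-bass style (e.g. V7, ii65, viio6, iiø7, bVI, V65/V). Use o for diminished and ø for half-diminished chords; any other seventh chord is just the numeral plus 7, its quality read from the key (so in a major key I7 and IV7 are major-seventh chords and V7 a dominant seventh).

The pitches G-B-D-F form a dominant seventh chord rooted on G.
G is not a diatonic chord root with this quality in F major, but it lies a perfect fifth above C (V), so the chord functions as an applied dominant of V.

V7/V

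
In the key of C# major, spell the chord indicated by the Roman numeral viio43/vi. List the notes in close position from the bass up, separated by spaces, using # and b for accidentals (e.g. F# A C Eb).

D# F# G## B#

viio43/vi is a secondary leading-tone chord. The target vi is A# in C# major; the applied chord is rooted a semitone below, on G##.
Building a fully diminished seventh chord on G## gives G##-B#-D#-F#.
The figured bass 43 indicates second inversion, placing the fifth (D#) in the bass: D#-F#-G##-B#.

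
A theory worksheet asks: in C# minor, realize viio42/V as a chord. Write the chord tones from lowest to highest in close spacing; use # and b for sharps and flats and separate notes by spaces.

The slash marks an applied leading-tone chord: viio of V. In C# minor, V is G#, so the leading tone to it is F##, a half step below.
Building a fully diminished seventh chord on F## gives F##-A#-C#-E.
With the 42 figure the chord is in third inversion; from the bass E upward in close position it reads E-F##-A#-C#.

E F## A# C#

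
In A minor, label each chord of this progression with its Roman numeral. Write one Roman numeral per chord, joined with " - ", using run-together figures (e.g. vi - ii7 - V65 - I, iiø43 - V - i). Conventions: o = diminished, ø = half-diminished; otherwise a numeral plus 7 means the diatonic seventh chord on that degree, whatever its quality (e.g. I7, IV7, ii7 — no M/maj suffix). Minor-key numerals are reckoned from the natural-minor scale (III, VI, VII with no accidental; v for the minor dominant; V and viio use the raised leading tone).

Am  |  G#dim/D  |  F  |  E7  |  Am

Am has root A, degree 1 in A minor, so i.
G#dim/D: root G# is the leading tone; diminished triad there is viio64.
F has root F, degree 6 in A minor, so VI.
E7: root E is the dominant; dominant seventh chord there is V7.
Am has root A, degree 1 in A minor, so i.

i - viio64 - VI - V7 - i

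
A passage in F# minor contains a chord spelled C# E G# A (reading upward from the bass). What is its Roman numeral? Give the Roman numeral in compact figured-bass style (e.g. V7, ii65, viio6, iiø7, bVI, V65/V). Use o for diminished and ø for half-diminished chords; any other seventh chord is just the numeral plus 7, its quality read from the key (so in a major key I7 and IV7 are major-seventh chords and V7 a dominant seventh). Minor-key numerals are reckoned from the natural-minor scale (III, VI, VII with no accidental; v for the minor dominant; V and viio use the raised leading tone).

The pitches A-C#-E-G# form a major seventh chord rooted on A.
A is scale degree 3 in F# minor, and a major seventh chord on that degree is written III7.
With C# in the bass the chord is in first inversion, so the figured bass is 65.

III65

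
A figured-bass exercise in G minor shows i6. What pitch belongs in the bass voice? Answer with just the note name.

i in G minor has root G; the chord is G-Bb-D.
The figure 6 means first inversion — the third is in the bass.

Bb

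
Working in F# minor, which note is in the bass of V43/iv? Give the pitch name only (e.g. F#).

The applied chord V43/iv is rooted on F#: F#-A#-C#-E.
The figure 43 means second inversion — the fifth is in the bass.

C#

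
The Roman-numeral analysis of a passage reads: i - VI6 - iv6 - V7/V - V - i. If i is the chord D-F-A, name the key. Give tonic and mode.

i is given as D-F-A — a minor triad with root D.
If D is scale degree 1 and the mode makes that degree carry a minor triad, the tonic is D and the mode is minor.

D minor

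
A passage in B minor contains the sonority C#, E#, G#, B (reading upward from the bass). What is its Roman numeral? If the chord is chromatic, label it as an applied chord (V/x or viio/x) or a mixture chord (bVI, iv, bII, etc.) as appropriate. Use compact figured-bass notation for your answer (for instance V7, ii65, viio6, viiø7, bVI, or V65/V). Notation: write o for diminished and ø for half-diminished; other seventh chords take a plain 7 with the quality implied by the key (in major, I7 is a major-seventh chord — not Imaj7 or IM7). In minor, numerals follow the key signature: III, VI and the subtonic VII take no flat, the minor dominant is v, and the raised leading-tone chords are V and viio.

V7/V

The pitches C#-E#-G#-B form a dominant seventh chord rooted on C#.
C# is not a diatonic chord root with this quality in B minor, but it lies a perfect fifth above F# (V), so the chord functions as an applied dominant of V.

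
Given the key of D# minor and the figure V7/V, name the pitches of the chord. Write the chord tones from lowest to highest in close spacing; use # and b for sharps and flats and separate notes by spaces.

E# G## B# D#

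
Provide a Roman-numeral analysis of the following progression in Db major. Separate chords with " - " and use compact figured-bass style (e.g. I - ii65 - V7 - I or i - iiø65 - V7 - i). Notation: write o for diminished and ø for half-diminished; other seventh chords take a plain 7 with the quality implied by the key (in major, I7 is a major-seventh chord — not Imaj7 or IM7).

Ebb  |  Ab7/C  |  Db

bII - V65 - I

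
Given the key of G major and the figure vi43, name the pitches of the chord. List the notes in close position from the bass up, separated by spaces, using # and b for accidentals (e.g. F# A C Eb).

In G major, scale degree 6 is E, and the diatonic chord built there is a minor seventh chord.
Stacking thirds from E gives E-G-B-D.
The figured bass 43 indicates second inversion, placing the fifth (B) in the bass: B-D-E-G.

B D E G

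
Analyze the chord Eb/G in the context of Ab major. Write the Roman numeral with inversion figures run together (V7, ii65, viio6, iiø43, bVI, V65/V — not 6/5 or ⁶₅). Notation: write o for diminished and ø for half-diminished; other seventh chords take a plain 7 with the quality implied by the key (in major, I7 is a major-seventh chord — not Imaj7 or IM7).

V6

Stacked in thirds the chord is Eb-G-Bb: a major triad on Eb.
In Ab major, Eb is the dominant; the diatonic major triad there is V.
With G in the bass the chord is in first inversion, so the figured bass is 6.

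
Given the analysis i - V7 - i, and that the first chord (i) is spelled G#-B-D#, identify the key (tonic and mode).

G# minor

The chord G#m is a minor triad rooted on G#; its label is i.
If G# is scale degree 1 and the mode makes that degree carry a minor triad, the tonic is G# and the mode is minor.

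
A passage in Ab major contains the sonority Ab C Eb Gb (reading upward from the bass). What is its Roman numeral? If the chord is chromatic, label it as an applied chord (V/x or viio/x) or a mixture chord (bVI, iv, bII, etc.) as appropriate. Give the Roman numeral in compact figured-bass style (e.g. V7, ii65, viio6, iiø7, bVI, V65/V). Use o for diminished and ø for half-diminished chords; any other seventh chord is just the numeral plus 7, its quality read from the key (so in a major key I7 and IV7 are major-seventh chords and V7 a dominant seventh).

V7/IV

The pitches Ab-C-Eb-Gb form a dominant seventh chord rooted on Ab.
Ab is not a diatonic chord root with this quality in Ab major, but it lies a perfect fifth above Db (IV), so the chord functions as an applied dominant of IV.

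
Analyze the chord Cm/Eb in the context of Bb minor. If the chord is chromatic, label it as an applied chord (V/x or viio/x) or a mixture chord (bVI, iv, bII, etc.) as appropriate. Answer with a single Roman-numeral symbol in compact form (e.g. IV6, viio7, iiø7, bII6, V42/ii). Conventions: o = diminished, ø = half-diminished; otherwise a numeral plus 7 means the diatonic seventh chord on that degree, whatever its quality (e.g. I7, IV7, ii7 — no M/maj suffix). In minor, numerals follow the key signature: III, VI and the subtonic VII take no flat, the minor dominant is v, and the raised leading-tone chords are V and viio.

The pitches C-Eb-G form a minor triad rooted on C.
C is the second degree of Bb minor. This is the minor supertonic, borrowed from the parallel major (the Dorian ii).
With Eb in the bass the chord is in first inversion, so the figured bass is 6.

ii6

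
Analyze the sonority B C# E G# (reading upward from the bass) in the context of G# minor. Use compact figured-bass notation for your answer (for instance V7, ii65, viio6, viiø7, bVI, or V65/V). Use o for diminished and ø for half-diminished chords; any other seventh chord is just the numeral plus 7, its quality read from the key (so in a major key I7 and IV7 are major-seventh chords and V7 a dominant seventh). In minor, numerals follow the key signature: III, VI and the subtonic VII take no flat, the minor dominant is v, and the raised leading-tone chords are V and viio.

The pitches C#-E-G#-B form a minor seventh chord rooted on C#.
C# is scale degree 4 in G# minor, and a minor seventh chord on that degree is written iv7.
With B in the bass the chord is in third inversion, so the figured bass is 42.

iv42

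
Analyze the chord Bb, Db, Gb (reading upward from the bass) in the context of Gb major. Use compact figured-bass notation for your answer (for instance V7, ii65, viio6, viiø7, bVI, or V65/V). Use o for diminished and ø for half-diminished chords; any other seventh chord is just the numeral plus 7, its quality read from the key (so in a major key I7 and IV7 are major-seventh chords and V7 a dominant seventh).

Stacked in thirds the chord is Gb-Bb-Db: a major triad on Gb.
In Gb major, Gb is the tonic; the diatonic major triad there is I.
With Bb in the bass the chord is in first inversion, so the figured bass is 6.

I6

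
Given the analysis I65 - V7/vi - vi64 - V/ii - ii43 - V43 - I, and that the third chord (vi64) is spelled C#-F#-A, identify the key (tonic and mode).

A major

vi64 is given as C#-F#-A — a minor triad with root F#.
vi64 on F# implies F# is the submediant; that puts the tonic at A, and the lowercase numeral fits major mode.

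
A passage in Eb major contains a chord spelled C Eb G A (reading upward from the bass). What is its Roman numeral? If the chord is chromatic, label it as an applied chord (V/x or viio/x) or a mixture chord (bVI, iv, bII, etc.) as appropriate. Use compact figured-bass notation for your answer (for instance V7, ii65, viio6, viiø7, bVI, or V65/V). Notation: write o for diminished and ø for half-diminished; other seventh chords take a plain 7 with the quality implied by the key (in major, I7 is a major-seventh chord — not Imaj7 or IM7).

viiø65/V

The pitches A-C-Eb-G form a half-diminished seventh chord rooted on A.
A sits a half step below Bb (V in Eb major); a diminished chord there is the applied leading-tone chord of V.
With C in the bass the chord is in first inversion, so the figured bass is 65.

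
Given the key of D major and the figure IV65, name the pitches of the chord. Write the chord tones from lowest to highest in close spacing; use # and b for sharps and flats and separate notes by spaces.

B D F# G

In D major, the fourth degree is G, and the diatonic chord built there is a major seventh chord.
Stacking thirds from G gives G-B-D-F#.
With the 65 figure the chord is in first inversion; from the bass B upward in close position it reads B-D-F#-G.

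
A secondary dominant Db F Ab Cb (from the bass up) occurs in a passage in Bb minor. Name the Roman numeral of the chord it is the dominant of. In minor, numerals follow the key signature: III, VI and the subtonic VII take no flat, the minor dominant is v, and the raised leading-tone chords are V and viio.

VI

The chord is a dominant seventh chord on Db.
A dominant resolves down a perfect fifth: Db → Gb. In Bb minor, Gb is scale degree 6, i.e. VI.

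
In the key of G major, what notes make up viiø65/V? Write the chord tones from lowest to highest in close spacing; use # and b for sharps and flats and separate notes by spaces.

E G B C#

The slash marks an applied leading-tone chord: viio of V. In G major, V is D, so the leading tone to it is C#, a half step below.
Building a half-diminished seventh chord on C# gives C#-E-G-B.
The figured bass 65 indicates first inversion, placing the third (E) in the bass: E-G-B-C#.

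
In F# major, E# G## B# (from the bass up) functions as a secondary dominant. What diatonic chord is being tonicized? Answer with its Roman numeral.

The chord is a major triad on E#.
A dominant resolves down a perfect fifth: E# → A#. In F# major, A# is scale degree 3, i.e. iii.

iii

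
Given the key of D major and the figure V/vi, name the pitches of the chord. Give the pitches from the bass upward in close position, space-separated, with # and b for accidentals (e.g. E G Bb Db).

The slash means an applied dominant: we want the dominant of vi. In D major, vi is B minor, and its dominant is built on F#.
Building a major triad on F# gives F#-A#-C#.

F# A# C#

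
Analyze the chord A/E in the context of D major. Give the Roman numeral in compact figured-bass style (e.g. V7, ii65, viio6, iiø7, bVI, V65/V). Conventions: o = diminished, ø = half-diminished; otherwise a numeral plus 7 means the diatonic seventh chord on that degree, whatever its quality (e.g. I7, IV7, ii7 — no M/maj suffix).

V64

The pitches A-C#-E form a major triad rooted on A.
In D major, A is the dominant; the diatonic major triad there is V.
With E in the bass the chord is in second inversion, so the figured bass is 64.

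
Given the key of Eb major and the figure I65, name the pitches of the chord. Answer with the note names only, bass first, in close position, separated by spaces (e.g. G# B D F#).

G Bb D Eb

The numeral's case and figure indicate a major seventh chord. In Eb major its root, the tonic, is Eb.
Stacking thirds from Eb gives Eb-G-Bb-D.
The figured bass 65 indicates first inversion, placing the third (G) in the bass: G-Bb-D-Eb.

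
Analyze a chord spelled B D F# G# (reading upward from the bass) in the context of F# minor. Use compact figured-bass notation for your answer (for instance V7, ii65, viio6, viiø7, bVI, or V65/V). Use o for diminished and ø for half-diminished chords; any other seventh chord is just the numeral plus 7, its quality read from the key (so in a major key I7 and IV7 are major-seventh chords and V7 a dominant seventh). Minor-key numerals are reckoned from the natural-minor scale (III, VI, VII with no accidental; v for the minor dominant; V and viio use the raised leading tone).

iiø65

Stacked in thirds the chord is G#-B-D-F#: a half-diminished seventh chord on G#.
In F# minor, G# is the supertonic; the diatonic half-diminished seventh chord there is iiø7.
With B in the bass the chord is in first inversion, so the figured bass is 65.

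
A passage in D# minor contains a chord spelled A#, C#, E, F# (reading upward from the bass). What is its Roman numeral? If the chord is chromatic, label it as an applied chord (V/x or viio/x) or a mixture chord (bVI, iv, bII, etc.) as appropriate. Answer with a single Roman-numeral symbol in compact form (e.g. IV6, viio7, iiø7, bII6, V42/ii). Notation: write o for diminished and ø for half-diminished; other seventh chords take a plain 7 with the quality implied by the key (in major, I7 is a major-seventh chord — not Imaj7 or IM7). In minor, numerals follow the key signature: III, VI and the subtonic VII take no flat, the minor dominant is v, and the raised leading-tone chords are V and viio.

V65/VI

Stacked in thirds the chord is F#-A#-C#-E: a dominant seventh chord on F#.
F# is not a diatonic chord root with this quality in D# minor, but it lies a perfect fifth above B (VI), so the chord functions as an applied dominant of VI.
With A# in the bass the chord is in first inversion, so the figured bass is 65.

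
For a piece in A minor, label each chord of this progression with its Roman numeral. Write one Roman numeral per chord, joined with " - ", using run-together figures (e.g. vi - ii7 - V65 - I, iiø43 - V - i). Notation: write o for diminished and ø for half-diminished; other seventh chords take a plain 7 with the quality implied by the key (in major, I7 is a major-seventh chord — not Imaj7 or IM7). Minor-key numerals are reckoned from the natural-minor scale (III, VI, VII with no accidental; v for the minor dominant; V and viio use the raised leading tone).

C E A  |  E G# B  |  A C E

i6 - V - i

C-E-A: minor triad on A = scale degree 1 → i6.
E-G#-B: root E is the dominant; major triad there is V.
A-C-E: root A is the tonic; minor triad there is i.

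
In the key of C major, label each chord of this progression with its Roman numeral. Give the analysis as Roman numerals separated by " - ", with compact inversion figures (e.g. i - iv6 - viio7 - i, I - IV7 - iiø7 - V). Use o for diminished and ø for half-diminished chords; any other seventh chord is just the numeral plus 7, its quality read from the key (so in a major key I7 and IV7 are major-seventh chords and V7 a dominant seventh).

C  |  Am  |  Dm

I - vi - ii

C: major triad on C = scale degree 1 → I.
Am has root A, degree 6 in C major, so vi.
Dm: minor triad on D = scale degree 2 → ii.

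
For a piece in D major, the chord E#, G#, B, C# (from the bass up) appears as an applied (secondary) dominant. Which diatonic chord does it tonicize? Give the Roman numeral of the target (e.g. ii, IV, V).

The chord is a dominant seventh chord on C#.
A dominant resolves down a perfect fifth: C# → F#. In D major, F# is scale degree 3, i.e. iii.

iii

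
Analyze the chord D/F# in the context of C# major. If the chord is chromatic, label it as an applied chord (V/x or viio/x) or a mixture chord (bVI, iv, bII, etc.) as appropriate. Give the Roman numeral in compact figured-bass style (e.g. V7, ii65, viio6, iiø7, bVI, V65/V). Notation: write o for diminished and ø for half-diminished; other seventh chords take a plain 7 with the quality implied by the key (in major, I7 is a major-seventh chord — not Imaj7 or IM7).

bII6

Stacked in thirds the chord is D-F#-A: a major triad on D.
D is the lowered second degree of C# major (diatonic 2 would be D#). This is the Neapolitan sixth — a major triad on the lowered second degree, here in its customary first inversion.
With F# in the bass the chord is in first inversion, so the figured bass is 6.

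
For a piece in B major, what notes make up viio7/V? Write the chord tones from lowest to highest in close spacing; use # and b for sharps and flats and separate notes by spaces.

E# G# B D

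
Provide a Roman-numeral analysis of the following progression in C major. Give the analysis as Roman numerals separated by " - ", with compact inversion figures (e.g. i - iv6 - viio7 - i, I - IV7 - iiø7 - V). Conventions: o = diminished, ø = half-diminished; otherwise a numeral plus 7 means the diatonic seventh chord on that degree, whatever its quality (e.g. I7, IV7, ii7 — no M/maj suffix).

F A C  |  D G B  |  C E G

IV - V64 - I

F-A-C: major triad on F = scale degree 4 → IV.
D-G-B: major triad on G = scale degree 5 → V64.
C-E-G has root C, degree 1 in C major, so I.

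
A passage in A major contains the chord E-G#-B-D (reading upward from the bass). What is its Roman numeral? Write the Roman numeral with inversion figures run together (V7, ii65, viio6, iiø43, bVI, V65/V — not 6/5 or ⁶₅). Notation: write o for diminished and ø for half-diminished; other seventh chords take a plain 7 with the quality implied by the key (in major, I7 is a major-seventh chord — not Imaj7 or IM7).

V7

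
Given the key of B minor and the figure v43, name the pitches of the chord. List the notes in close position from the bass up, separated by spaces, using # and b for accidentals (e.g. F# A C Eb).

In B minor, scale degree 5 is F#, and the diatonic chord built there is a minor seventh chord.
That chord is spelled F#-A-C#-E.
With the 43 figure the chord is in second inversion; from the bass C# upward in close position it reads C#-E-F#-A.

C# E F# A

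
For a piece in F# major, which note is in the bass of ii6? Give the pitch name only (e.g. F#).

B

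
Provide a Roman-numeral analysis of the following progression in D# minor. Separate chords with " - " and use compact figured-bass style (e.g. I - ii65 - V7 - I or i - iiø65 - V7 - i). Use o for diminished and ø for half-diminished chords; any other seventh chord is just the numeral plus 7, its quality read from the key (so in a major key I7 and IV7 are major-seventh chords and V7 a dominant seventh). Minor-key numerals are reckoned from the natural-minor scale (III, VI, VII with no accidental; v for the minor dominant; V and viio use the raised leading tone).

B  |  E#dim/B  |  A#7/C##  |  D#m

VI - iio64 - V65 - i

B: root B is the submediant; major triad there is VI.
E#dim/B: diminished triad on E# = scale degree 2 → iio64.
A#7/C##: dominant seventh chord on A# = scale degree 5 → V65.
D#m: minor triad on D# = scale degree 1 → i.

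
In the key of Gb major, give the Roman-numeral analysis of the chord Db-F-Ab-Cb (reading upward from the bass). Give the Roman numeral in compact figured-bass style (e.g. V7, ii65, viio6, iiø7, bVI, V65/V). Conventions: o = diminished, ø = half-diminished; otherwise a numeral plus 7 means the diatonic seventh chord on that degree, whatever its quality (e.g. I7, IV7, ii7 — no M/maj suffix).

The pitches Db-F-Ab-Cb form a dominant seventh chord rooted on Db.
Db is scale degree 5 in Gb major, and a dominant seventh chord on that degree is written V7.

V7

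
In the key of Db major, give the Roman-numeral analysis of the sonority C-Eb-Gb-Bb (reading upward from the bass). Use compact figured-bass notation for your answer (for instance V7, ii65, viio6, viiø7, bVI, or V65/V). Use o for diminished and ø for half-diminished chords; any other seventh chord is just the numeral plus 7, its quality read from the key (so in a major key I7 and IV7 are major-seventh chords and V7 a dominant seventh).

The pitches C-Eb-Gb-Bb form a half-diminished seventh chord rooted on C.
C is scale degree 7 in Db major, and a half-diminished seventh chord on that degree is written viiø7.

viiø7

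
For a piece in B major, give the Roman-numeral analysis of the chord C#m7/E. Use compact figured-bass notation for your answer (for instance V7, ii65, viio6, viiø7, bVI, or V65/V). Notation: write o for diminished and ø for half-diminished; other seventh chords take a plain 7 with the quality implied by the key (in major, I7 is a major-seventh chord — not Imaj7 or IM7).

ii65

Stacked in thirds the chord is C#-E-G#-B: a minor seventh chord on C#.
In B major, C# is the supertonic; the diatonic minor seventh chord there is ii7.
With E in the bass the chord is in first inversion, so the figured bass is 65.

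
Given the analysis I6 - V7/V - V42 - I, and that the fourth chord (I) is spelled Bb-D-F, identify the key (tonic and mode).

Bb major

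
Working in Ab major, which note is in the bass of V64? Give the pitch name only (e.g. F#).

Bb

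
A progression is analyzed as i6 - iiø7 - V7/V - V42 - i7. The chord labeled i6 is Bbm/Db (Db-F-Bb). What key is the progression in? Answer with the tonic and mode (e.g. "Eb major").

Bb minor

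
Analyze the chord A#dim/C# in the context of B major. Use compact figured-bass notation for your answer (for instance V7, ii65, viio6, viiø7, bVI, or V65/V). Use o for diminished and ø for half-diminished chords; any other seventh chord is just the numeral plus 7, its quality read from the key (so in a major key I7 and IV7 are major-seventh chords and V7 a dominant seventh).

The pitches A#-C#-E form a diminished triad rooted on A#.
In B major, A# is the leading tone; the diatonic diminished triad there is viio.
With C# in the bass the chord is in first inversion, so the figured bass is 6.

viio6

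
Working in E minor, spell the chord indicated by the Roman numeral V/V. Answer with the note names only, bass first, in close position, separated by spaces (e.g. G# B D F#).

F# A# C#

V/V is a secondary dominant — the dominant triad of V. V in E minor is B, so the applied chord's root is F#, a perfect fifth above.
Building a major triad on F# gives F#-A#-C#.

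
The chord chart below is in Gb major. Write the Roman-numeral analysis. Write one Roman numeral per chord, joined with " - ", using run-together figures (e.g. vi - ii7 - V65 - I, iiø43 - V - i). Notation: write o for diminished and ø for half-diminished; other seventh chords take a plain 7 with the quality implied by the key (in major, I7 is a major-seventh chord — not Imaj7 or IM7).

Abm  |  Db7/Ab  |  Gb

ii - V43 - I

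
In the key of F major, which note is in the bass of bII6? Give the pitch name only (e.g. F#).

bII in F major has root Gb; the chord is Gb-Bb-Db.
The figure 6 means first inversion — the third is in the bass.

Bb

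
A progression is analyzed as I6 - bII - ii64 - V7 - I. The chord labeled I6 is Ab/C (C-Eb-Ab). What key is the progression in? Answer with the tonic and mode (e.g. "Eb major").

Ab major

I6 is given as C-Eb-Ab — a major triad with root Ab.
If Ab is scale degree 1 and the mode makes that degree carry a major triad, the tonic is Ab and the mode is major.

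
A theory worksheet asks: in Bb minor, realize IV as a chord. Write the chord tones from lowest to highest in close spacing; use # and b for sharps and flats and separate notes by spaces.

Eb G Bb

Scale degree 4 in Bb minor is Eb; here the chord built on it is altered to a major triad. IV is the major subdominant, borrowed from the parallel major.
So the chord is Eb-G-Bb, a major triad.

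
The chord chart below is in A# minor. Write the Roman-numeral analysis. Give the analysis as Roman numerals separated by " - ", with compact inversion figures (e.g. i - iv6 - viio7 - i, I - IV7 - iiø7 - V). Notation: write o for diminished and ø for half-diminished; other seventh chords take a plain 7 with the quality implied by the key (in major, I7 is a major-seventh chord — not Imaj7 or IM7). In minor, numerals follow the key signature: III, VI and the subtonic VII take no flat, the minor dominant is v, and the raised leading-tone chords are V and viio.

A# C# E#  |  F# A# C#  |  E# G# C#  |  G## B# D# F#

A#-C#-E# has root A#, degree 1 in A# minor, so i.
F#-A#-C# has root F#, degree 6 in A# minor, so VI.
E#-G#-C#: major triad on C# = scale degree 3 → III6.
G##-B#-D#-F#: root G## is the leading tone; fully diminished seventh chord there is viio7.

i - VI - III6 - viio7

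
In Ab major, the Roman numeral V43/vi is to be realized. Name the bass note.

The applied chord V43/vi is rooted on C: C-E-G-Bb.
The figure 43 means second inversion — the fifth is in the bass.

G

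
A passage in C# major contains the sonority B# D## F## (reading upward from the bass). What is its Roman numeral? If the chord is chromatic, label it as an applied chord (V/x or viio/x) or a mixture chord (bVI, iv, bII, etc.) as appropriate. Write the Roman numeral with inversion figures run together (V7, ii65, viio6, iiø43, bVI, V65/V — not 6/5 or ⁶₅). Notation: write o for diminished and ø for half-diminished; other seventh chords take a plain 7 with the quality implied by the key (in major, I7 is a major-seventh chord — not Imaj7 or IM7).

The pitches B#-D##-F## form a major triad rooted on B#.
B# is not a diatonic chord root with this quality in C# major, but it lies a perfect fifth above E# (iii), so the chord functions as an applied dominant of iii.

V/iii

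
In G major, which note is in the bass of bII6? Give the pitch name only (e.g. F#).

C

bII in G major has root Ab; the chord is Ab-C-Eb.
The figure 6 means first inversion — the third is in the bass.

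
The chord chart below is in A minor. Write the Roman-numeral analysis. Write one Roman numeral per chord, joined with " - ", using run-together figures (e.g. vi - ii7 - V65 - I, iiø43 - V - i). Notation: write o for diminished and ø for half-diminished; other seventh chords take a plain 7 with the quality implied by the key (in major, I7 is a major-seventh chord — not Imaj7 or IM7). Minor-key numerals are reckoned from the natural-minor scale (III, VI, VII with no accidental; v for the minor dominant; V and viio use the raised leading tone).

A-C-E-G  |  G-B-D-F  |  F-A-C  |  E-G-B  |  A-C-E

A-C-E-G: root A is the tonic; minor seventh chord there is i7.
G-B-D-F: dominant seventh chord on G = scale degree 7 → VII7.
F-A-C has root F, degree 6 in A minor, so VI.
E-G-B has root E, degree 5 in A minor, so v.
A-C-E: minor triad on A = scale degree 1 → i.

i7 - VII7 - VI - v - i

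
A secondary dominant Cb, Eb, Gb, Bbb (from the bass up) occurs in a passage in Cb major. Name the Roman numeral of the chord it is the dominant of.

IV

The chord is a dominant seventh chord on Cb.
A dominant resolves down a perfect fifth: Cb → Fb. In Cb major, Fb is scale degree 4, i.e. IV.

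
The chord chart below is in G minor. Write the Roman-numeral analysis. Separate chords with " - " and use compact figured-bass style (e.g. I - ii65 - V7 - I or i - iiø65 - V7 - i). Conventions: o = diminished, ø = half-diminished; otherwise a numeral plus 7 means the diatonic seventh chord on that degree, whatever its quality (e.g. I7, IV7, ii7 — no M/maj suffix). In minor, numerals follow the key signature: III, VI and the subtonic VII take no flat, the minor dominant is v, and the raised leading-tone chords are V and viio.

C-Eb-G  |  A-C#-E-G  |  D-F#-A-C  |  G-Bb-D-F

iv - V7/V - V7 - i7

C-Eb-G has root C, degree 4 in G minor, so iv.
A-C#-E-G: chromatic; A is V of V, so V7/V.
D-F#-A-C has root D, degree 5 in G minor, so V7.
G-Bb-D-F: minor seventh chord on G = scale degree 1 → i7.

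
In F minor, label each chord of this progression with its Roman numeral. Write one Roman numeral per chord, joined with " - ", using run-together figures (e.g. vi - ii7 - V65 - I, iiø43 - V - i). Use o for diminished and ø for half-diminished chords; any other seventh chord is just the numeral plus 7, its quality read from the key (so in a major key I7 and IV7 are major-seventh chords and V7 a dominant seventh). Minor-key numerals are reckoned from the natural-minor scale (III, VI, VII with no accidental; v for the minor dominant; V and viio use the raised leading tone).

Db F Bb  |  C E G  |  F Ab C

Db-F-Bb: minor triad on Bb = scale degree 4 → iv6.
C-E-G: root C is the dominant; major triad there is V.
F-Ab-C has root F, degree 1 in F minor, so i.

iv6 - V - i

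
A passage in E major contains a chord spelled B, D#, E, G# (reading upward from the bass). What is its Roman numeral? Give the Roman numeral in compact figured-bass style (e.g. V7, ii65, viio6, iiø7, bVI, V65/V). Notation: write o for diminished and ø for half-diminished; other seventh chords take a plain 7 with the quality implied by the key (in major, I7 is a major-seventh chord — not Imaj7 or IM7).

I43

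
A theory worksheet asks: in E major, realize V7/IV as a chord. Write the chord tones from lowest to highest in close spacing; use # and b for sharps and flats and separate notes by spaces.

E G# B D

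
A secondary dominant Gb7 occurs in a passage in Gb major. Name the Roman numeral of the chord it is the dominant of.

IV

The chord is a dominant seventh chord on Gb.
A dominant resolves down a perfect fifth: Gb → Cb. In Gb major, Cb is scale degree 4, i.e. IV.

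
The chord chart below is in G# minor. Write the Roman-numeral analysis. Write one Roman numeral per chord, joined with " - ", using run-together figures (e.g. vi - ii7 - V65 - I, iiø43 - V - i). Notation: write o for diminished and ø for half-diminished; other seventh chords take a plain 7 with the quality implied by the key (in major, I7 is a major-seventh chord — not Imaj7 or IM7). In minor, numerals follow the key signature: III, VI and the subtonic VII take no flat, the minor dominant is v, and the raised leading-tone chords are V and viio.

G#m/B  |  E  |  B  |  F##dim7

i6 - VI - III - viio7

G#m/B: root G# is the tonic; minor triad there is i6.
E: root E is the submediant; major triad there is VI.
B has root B, degree 3 in G# minor, so III.
F##dim7: root F## is the leading tone; fully diminished seventh chord there is viio7.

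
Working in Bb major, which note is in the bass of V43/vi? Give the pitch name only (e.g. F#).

The applied chord V43/vi is rooted on D: D-F#-A-C.
The figure 43 means second inversion — the fifth is in the bass.

A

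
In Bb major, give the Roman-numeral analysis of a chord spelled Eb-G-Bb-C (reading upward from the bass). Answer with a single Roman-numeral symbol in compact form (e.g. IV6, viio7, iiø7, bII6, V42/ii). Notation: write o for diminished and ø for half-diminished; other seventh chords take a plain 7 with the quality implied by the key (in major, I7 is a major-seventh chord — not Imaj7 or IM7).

Stacked in thirds the chord is C-Eb-G-Bb: a minor seventh chord on C.
C is scale degree 2 in Bb major, and a minor seventh chord on that degree is written ii7.
With Eb in the bass the chord is in first inversion, so the figured bass is 65.

ii65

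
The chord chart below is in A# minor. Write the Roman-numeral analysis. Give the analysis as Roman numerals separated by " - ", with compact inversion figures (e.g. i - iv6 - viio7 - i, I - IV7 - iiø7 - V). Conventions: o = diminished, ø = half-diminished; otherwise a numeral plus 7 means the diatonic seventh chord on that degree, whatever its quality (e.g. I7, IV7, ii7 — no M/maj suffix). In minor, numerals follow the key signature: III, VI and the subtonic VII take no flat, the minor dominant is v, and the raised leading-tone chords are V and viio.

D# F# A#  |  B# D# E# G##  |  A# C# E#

iv - V43 - i

D#-F#-A#: minor triad on D# = scale degree 4 → iv.
B#-D#-E#-G##: root E# is the dominant; dominant seventh chord there is V43.
A#-C#-E# has root A#, degree 1 in A# minor, so i.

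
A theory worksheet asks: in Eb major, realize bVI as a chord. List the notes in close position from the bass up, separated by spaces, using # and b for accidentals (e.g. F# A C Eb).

bVI is a major triad on the lowered sixth degree, borrowed from the parallel minor. In Eb major that root is Cb.
So the chord is Cb-Eb-Gb, a major triad.

Cb Eb Gb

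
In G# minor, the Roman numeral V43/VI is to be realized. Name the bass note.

The applied chord V43/VI is rooted on B: B-D#-F#-A.
The figure 43 means second inversion — the fifth is in the bass.

F#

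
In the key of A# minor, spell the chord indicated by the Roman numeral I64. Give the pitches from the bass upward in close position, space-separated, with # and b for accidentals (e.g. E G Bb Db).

E# A# C##

Scale degree 1 in A# minor is A#; here the chord built on it is altered to a major triad. I64 is the major tonic (Picardy third), borrowed from the parallel major.
So the chord is A#-C##-E#, a major triad.
With the 64 figure the chord is in second inversion; from the bass E# upward in close position it reads E#-A#-C##.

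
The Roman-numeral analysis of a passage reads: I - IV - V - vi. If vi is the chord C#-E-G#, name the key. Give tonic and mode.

E major

The chord C#m is a minor triad rooted on C#; its label is vi.
vi on C# implies C# is the submediant; that puts the tonic at E, and the lowercase numeral fits major mode.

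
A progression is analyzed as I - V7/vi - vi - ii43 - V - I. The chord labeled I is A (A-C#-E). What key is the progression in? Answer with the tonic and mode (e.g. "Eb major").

A major

The chord A is a major triad rooted on A; its label is I.
If A is scale degree 1 and the mode makes that degree carry a major triad, the tonic is A and the mode is major.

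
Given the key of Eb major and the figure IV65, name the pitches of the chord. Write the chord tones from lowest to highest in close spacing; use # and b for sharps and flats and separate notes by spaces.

The numeral's case and figure indicate a major seventh chord. In Eb major its root, the subdominant, is Ab.
Stacking thirds from Ab gives Ab-C-Eb-G.
The figured bass 65 indicates first inversion, placing the third (C) in the bass: C-Eb-G-Ab.

C Eb G Ab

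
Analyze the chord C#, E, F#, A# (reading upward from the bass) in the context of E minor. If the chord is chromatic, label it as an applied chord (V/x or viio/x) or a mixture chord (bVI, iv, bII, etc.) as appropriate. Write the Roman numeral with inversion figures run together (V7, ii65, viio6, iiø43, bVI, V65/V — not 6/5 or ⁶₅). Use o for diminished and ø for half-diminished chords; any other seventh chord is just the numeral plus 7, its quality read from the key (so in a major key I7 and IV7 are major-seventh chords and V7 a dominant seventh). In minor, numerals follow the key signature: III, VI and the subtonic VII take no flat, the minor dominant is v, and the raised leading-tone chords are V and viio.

V43/V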